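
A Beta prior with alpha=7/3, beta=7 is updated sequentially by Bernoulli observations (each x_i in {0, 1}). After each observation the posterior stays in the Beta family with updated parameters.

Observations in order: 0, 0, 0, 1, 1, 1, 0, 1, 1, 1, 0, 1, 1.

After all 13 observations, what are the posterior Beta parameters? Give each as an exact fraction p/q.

obs 1: x=0 → posterior Beta(7/3, 8)
obs 2: x=0 → posterior Beta(7/3, 9)
obs 3: x=0 → posterior Beta(7/3, 10)
obs 4: x=1 → posterior Beta(10/3, 10)
obs 5: x=1 → posterior Beta(13/3, 10)
obs 6: x=1 → posterior Beta(16/3, 10)
obs 7: x=0 → posterior Beta(16/3, 11)
obs 8: x=1 → posterior Beta(19/3, 11)
obs 9: x=1 → posterior Beta(22/3, 11)
obs 10: x=1 → posterior Beta(25/3, 11)
obs 11: x=0 → posterior Beta(25/3, 12)
obs 12: x=1 → posterior Beta(28/3, 12)
obs 13: x=1 → posterior Beta(31/3, 12)

alpha=31/3, beta=12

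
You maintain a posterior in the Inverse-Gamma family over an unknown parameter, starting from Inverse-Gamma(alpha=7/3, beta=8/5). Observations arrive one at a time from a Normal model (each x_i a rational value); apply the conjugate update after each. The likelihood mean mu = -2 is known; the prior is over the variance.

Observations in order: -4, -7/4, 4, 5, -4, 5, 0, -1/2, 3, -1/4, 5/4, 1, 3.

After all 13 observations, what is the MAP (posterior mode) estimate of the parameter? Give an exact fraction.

53793/4720

obs 1: x=-4 → posterior Inverse-Gamma(17/6, 18/5)
obs 2: x=-7/4 → posterior Inverse-Gamma(10/3, 581/160)
obs 3: x=4 → posterior Inverse-Gamma(23/6, 3461/160)
obs 4: x=5 → posterior Inverse-Gamma(13/3, 7381/160)
obs 5: x=-4 → posterior Inverse-Gamma(29/6, 7701/160)
obs 6: x=5 → posterior Inverse-Gamma(16/3, 11621/160)
obs 7: x=0 → posterior Inverse-Gamma(35/6, 11941/160)
obs 8: x=-1/2 → posterior Inverse-Gamma(19/3, 12121/160)
obs 9: x=3 → posterior Inverse-Gamma(41/6, 14121/160)
obs 10: x=-1/4 → posterior Inverse-Gamma(22/3, 7183/80)
obs 11: x=5/4 → posterior Inverse-Gamma(47/6, 15211/160)
obs 12: x=1 → posterior Inverse-Gamma(25/3, 15931/160)
obs 13: x=3 → posterior Inverse-Gamma(53/6, 17931/160)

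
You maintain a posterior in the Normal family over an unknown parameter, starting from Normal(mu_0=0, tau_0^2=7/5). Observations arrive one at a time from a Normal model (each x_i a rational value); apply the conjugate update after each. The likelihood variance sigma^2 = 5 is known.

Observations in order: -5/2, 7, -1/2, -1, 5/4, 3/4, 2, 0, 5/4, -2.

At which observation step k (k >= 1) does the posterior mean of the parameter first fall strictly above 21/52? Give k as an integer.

obs 1: x=-5/2 → posterior Normal(-35/64, 35/32)
obs 2: x=7 → posterior Normal(21/26, 35/39)
obs 3: x=-1/2 → posterior Normal(14/23, 35/46)
obs 4: x=-1 → posterior Normal(21/53, 35/53)
obs 5: x=5/4 → posterior Normal(119/240, 7/12)
obs 6: x=3/4 → posterior Normal(35/67, 35/67)
obs 7: x=2 → posterior Normal(49/74, 35/74)
obs 8: x=0 → posterior Normal(49/81, 35/81)
obs 9: x=5/4 → posterior Normal(21/32, 35/88)
obs 10: x=-2 → posterior Normal(35/76, 7/19)

k = 2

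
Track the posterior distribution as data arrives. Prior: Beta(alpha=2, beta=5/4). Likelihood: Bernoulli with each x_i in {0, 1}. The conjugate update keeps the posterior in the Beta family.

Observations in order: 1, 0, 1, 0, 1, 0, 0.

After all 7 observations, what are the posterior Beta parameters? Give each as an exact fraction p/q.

obs 1: x=1 → posterior Beta(3, 5/4)
obs 2: x=0 → posterior Beta(3, 9/4)
obs 3: x=1 → posterior Beta(4, 9/4)
obs 4: x=0 → posterior Beta(4, 13/4)
obs 5: x=1 → posterior Beta(5, 13/4)
obs 6: x=0 → posterior Beta(5, 17/4)
obs 7: x=0 → posterior Beta(5, 21/4)

alpha=5, beta=21/4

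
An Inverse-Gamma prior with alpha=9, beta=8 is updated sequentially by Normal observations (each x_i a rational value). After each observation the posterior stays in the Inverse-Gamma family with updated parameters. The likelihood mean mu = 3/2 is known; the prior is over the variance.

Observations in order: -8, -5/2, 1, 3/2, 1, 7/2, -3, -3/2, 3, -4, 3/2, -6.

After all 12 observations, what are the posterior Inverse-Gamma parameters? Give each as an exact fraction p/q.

alpha=15, beta=979/8

obs 1: x=-8 → posterior Inverse-Gamma(19/2, 425/8)
obs 2: x=-5/2 → posterior Inverse-Gamma(10, 489/8)
obs 3: x=1 → posterior Inverse-Gamma(21/2, 245/4)
obs 4: x=3/2 → posterior Inverse-Gamma(11, 245/4)
obs 5: x=1 → posterior Inverse-Gamma(23/2, 491/8)
obs 6: x=7/2 → posterior Inverse-Gamma(12, 507/8)
obs 7: x=-3 → posterior Inverse-Gamma(25/2, 147/2)
obs 8: x=-3/2 → posterior Inverse-Gamma(13, 78)
obs 9: x=3 → posterior Inverse-Gamma(27/2, 633/8)
obs 10: x=-4 → posterior Inverse-Gamma(14, 377/4)
obs 11: x=3/2 → posterior Inverse-Gamma(29/2, 377/4)
obs 12: x=-6 → posterior Inverse-Gamma(15, 979/8)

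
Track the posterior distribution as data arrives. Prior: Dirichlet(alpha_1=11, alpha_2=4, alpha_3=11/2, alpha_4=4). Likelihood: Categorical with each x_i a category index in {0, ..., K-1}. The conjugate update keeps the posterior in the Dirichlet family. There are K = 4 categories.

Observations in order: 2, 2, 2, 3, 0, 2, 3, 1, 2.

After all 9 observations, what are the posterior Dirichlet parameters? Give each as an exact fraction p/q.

alpha_1=12, alpha_2=5, alpha_3=21/2, alpha_4=6

obs 1: x=2 → posterior Dirichlet(11, 4, 13/2, 4)
obs 2: x=2 → posterior Dirichlet(11, 4, 15/2, 4)
obs 3: x=2 → posterior Dirichlet(11, 4, 17/2, 4)
obs 4: x=3 → posterior Dirichlet(11, 4, 17/2, 5)
obs 5: x=0 → posterior Dirichlet(12, 4, 17/2, 5)
obs 6: x=2 → posterior Dirichlet(12, 4, 19/2, 5)
obs 7: x=3 → posterior Dirichlet(12, 4, 19/2, 6)
obs 8: x=1 → posterior Dirichlet(12, 5, 19/2, 6)
obs 9: x=2 → posterior Dirichlet(12, 5, 21/2, 6)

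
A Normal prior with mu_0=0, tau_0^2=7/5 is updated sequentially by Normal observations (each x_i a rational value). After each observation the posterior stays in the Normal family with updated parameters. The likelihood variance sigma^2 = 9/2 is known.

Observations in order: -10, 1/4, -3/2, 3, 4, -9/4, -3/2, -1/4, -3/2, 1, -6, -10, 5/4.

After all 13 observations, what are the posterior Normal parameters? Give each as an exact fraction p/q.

mu_0=-329/227, tau_0^2=63/227

obs 1: x=-10 → posterior Normal(-140/59, 63/59)
obs 2: x=1/4 → posterior Normal(-273/146, 63/73)
obs 3: x=-3/2 → posterior Normal(-105/58, 21/29)
obs 4: x=3 → posterior Normal(-231/202, 63/101)
obs 5: x=4 → posterior Normal(-119/230, 63/115)
obs 6: x=-9/4 → posterior Normal(-91/129, 21/43)
obs 7: x=-3/2 → posterior Normal(-112/143, 63/143)
obs 8: x=-1/4 → posterior Normal(-231/314, 63/157)
obs 9: x=-3/2 → posterior Normal(-91/114, 7/19)
obs 10: x=1 → posterior Normal(-49/74, 63/185)
obs 11: x=-6 → posterior Normal(-413/398, 63/199)
obs 12: x=-10 → posterior Normal(-231/142, 21/71)
obs 13: x=5/4 → posterior Normal(-329/227, 63/227)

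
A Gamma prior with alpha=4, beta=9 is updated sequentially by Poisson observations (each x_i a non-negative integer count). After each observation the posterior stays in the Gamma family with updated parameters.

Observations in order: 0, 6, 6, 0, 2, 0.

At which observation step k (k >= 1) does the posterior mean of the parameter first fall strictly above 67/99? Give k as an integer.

k = 2

obs 1: x=0 → posterior Gamma(4, 10)
obs 2: x=6 → posterior Gamma(10, 11)
obs 3: x=6 → posterior Gamma(16, 12)
obs 4: x=0 → posterior Gamma(16, 13)
obs 5: x=2 → posterior Gamma(18, 14)
obs 6: x=0 → posterior Gamma(18, 15)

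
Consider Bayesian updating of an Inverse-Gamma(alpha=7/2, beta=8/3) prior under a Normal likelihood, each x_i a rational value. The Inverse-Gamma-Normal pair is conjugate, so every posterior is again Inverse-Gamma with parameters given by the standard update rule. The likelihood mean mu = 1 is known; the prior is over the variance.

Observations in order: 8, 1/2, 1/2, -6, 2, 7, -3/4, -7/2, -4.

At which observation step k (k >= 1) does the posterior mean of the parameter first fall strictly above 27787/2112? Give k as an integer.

k = 9

obs 1: x=8 → posterior Inverse-Gamma(4, 163/6)
obs 2: x=1/2 → posterior Inverse-Gamma(9/2, 655/24)
obs 3: x=1/2 → posterior Inverse-Gamma(5, 329/12)
obs 4: x=-6 → posterior Inverse-Gamma(11/2, 623/12)
obs 5: x=2 → posterior Inverse-Gamma(6, 629/12)
obs 6: x=7 → posterior Inverse-Gamma(13/2, 845/12)
obs 7: x=-3/4 → posterior Inverse-Gamma(7, 6907/96)
obs 8: x=-7/2 → posterior Inverse-Gamma(15/2, 7879/96)
obs 9: x=-4 → posterior Inverse-Gamma(8, 9079/96)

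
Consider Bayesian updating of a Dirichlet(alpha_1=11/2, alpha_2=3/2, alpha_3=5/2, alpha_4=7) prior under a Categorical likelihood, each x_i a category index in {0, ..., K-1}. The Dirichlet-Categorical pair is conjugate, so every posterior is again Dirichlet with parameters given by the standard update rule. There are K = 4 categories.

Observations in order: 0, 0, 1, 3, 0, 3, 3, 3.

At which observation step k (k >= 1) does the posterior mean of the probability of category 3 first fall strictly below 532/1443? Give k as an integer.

k = 3

obs 1: x=0 → posterior Dirichlet(13/2, 3/2, 5/2, 7)
obs 2: x=0 → posterior Dirichlet(15/2, 3/2, 5/2, 7)
obs 3: x=1 → posterior Dirichlet(15/2, 5/2, 5/2, 7)
obs 4: x=3 → posterior Dirichlet(15/2, 5/2, 5/2, 8)
obs 5: x=0 → posterior Dirichlet(17/2, 5/2, 5/2, 8)
obs 6: x=3 → posterior Dirichlet(17/2, 5/2, 5/2, 9)
obs 7: x=3 → posterior Dirichlet(17/2, 5/2, 5/2, 10)
obs 8: x=3 → posterior Dirichlet(17/2, 5/2, 5/2, 11)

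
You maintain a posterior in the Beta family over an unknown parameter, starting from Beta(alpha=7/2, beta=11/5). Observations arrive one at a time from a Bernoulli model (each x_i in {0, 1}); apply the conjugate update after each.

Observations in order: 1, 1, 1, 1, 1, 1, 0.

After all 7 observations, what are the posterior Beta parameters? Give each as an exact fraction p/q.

alpha=19/2, beta=16/5

obs 1: x=1 → posterior Beta(9/2, 11/5)
obs 2: x=1 → posterior Beta(11/2, 11/5)
obs 3: x=1 → posterior Beta(13/2, 11/5)
obs 4: x=1 → posterior Beta(15/2, 11/5)
obs 5: x=1 → posterior Beta(17/2, 11/5)
obs 6: x=1 → posterior Beta(19/2, 11/5)
obs 7: x=0 → posterior Beta(19/2, 16/5)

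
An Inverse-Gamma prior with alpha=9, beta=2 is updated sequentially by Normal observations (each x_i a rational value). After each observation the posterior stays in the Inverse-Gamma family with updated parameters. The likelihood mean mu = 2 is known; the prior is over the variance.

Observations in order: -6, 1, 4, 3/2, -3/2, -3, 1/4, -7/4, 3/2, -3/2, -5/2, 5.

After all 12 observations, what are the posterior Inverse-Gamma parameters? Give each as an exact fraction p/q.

alpha=15, beta=1355/16

obs 1: x=-6 → posterior Inverse-Gamma(19/2, 34)
obs 2: x=1 → posterior Inverse-Gamma(10, 69/2)
obs 3: x=4 → posterior Inverse-Gamma(21/2, 73/2)
obs 4: x=3/2 → posterior Inverse-Gamma(11, 293/8)
obs 5: x=-3/2 → posterior Inverse-Gamma(23/2, 171/4)
obs 6: x=-3 → posterior Inverse-Gamma(12, 221/4)
obs 7: x=1/4 → posterior Inverse-Gamma(25/2, 1817/32)
obs 8: x=-7/4 → posterior Inverse-Gamma(13, 1021/16)
obs 9: x=3/2 → posterior Inverse-Gamma(27/2, 1023/16)
obs 10: x=-3/2 → posterior Inverse-Gamma(14, 1121/16)
obs 11: x=-5/2 → posterior Inverse-Gamma(29/2, 1283/16)
obs 12: x=5 → posterior Inverse-Gamma(15, 1355/16)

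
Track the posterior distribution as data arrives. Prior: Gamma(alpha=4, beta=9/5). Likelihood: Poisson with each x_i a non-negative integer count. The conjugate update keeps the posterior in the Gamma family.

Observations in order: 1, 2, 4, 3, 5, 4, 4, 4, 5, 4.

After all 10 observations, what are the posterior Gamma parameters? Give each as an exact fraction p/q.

alpha=40, beta=59/5

obs 1: x=1 → posterior Gamma(5, 14/5)
obs 2: x=2 → posterior Gamma(7, 19/5)
obs 3: x=4 → posterior Gamma(11, 24/5)
obs 4: x=3 → posterior Gamma(14, 29/5)
obs 5: x=5 → posterior Gamma(19, 34/5)
obs 6: x=4 → posterior Gamma(23, 39/5)
obs 7: x=4 → posterior Gamma(27, 44/5)
obs 8: x=4 → posterior Gamma(31, 49/5)
obs 9: x=5 → posterior Gamma(36, 54/5)
obs 10: x=4 → posterior Gamma(40, 59/5)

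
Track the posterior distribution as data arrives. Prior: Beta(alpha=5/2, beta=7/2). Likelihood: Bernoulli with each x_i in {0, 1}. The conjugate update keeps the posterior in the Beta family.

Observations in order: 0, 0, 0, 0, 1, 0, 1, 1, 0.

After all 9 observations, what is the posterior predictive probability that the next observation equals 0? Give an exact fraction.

obs 1: x=0 → posterior Beta(5/2, 9/2)
obs 2: x=0 → posterior Beta(5/2, 11/2)
obs 3: x=0 → posterior Beta(5/2, 13/2)
obs 4: x=0 → posterior Beta(5/2, 15/2)
obs 5: x=1 → posterior Beta(7/2, 15/2)
obs 6: x=0 → posterior Beta(7/2, 17/2)
obs 7: x=1 → posterior Beta(9/2, 17/2)
obs 8: x=1 → posterior Beta(11/2, 17/2)
obs 9: x=0 → posterior Beta(11/2, 19/2)

19/30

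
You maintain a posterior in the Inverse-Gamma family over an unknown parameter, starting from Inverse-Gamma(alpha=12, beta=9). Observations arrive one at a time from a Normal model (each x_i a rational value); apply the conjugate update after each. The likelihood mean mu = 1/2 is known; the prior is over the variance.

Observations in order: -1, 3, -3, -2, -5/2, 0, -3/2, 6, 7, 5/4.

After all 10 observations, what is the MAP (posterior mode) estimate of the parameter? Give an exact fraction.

obs 1: x=-1 → posterior Inverse-Gamma(25/2, 81/8)
obs 2: x=3 → posterior Inverse-Gamma(13, 53/4)
obs 3: x=-3 → posterior Inverse-Gamma(27/2, 155/8)
obs 4: x=-2 → posterior Inverse-Gamma(14, 45/2)
obs 5: x=-5/2 → posterior Inverse-Gamma(29/2, 27)
obs 6: x=0 → posterior Inverse-Gamma(15, 217/8)
obs 7: x=-3/2 → posterior Inverse-Gamma(31/2, 233/8)
obs 8: x=6 → posterior Inverse-Gamma(16, 177/4)
obs 9: x=7 → posterior Inverse-Gamma(33/2, 523/8)
obs 10: x=5/4 → posterior Inverse-Gamma(17, 2101/32)

2101/576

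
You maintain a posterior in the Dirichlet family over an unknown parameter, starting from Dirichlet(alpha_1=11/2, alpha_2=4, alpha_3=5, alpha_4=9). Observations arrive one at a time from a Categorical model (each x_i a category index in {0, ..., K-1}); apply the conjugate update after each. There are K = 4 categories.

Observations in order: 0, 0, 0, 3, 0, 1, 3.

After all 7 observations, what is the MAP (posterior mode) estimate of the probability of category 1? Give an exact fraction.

obs 1: x=0 → posterior Dirichlet(13/2, 4, 5, 9)
obs 2: x=0 → posterior Dirichlet(15/2, 4, 5, 9)
obs 3: x=0 → posterior Dirichlet(17/2, 4, 5, 9)
obs 4: x=3 → posterior Dirichlet(17/2, 4, 5, 10)
obs 5: x=0 → posterior Dirichlet(19/2, 4, 5, 10)
obs 6: x=1 → posterior Dirichlet(19/2, 5, 5, 10)
obs 7: x=3 → posterior Dirichlet(19/2, 5, 5, 11)

8/53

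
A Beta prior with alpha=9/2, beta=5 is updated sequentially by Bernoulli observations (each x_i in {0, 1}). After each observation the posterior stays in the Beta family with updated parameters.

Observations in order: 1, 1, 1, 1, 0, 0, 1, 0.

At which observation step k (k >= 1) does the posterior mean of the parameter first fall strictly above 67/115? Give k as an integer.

obs 1: x=1 → posterior Beta(11/2, 5)
obs 2: x=1 → posterior Beta(13/2, 5)
obs 3: x=1 → posterior Beta(15/2, 5)
obs 4: x=1 → posterior Beta(17/2, 5)
obs 5: x=0 → posterior Beta(17/2, 6)
obs 6: x=0 → posterior Beta(17/2, 7)
obs 7: x=1 → posterior Beta(19/2, 7)
obs 8: x=0 → posterior Beta(19/2, 8)

k = 3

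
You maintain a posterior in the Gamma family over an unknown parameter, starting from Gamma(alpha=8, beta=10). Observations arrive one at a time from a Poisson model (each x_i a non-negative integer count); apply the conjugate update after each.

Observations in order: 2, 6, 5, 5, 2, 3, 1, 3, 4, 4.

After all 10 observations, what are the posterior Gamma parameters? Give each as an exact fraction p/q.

obs 1: x=2 → posterior Gamma(10, 11)
obs 2: x=6 → posterior Gamma(16, 12)
obs 3: x=5 → posterior Gamma(21, 13)
obs 4: x=5 → posterior Gamma(26, 14)
obs 5: x=2 → posterior Gamma(28, 15)
obs 6: x=3 → posterior Gamma(31, 16)
obs 7: x=1 → posterior Gamma(32, 17)
obs 8: x=3 → posterior Gamma(35, 18)
obs 9: x=4 → posterior Gamma(39, 19)
obs 10: x=4 → posterior Gamma(43, 20)

alpha=43, beta=20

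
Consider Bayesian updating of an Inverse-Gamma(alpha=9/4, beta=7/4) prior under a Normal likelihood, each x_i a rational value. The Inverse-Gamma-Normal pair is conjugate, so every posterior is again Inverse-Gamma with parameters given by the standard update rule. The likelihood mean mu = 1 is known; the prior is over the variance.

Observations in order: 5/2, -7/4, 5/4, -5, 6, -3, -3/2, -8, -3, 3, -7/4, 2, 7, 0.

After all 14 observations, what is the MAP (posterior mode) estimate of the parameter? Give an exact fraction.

obs 1: x=5/2 → posterior Inverse-Gamma(11/4, 23/8)
obs 2: x=-7/4 → posterior Inverse-Gamma(13/4, 213/32)
obs 3: x=5/4 → posterior Inverse-Gamma(15/4, 107/16)
obs 4: x=-5 → posterior Inverse-Gamma(17/4, 395/16)
obs 5: x=6 → posterior Inverse-Gamma(19/4, 595/16)
obs 6: x=-3 → posterior Inverse-Gamma(21/4, 723/16)
obs 7: x=-3/2 → posterior Inverse-Gamma(23/4, 773/16)
obs 8: x=-8 → posterior Inverse-Gamma(25/4, 1421/16)
obs 9: x=-3 → posterior Inverse-Gamma(27/4, 1549/16)
obs 10: x=3 → posterior Inverse-Gamma(29/4, 1581/16)
obs 11: x=-7/4 → posterior Inverse-Gamma(31/4, 3283/32)
obs 12: x=2 → posterior Inverse-Gamma(33/4, 3299/32)
obs 13: x=7 → posterior Inverse-Gamma(35/4, 3875/32)
obs 14: x=0 → posterior Inverse-Gamma(37/4, 3891/32)

3891/328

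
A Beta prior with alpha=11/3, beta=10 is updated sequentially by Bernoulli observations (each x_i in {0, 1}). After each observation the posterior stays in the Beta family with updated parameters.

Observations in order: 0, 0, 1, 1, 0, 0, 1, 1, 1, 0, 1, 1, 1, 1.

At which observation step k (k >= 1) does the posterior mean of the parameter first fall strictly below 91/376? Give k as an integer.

k = 2

obs 1: x=0 → posterior Beta(11/3, 11)
obs 2: x=0 → posterior Beta(11/3, 12)
obs 3: x=1 → posterior Beta(14/3, 12)
obs 4: x=1 → posterior Beta(17/3, 12)
obs 5: x=0 → posterior Beta(17/3, 13)
obs 6: x=0 → posterior Beta(17/3, 14)
obs 7: x=1 → posterior Beta(20/3, 14)
obs 8: x=1 → posterior Beta(23/3, 14)
obs 9: x=1 → posterior Beta(26/3, 14)
obs 10: x=0 → posterior Beta(26/3, 15)
obs 11: x=1 → posterior Beta(29/3, 15)
obs 12: x=1 → posterior Beta(32/3, 15)
obs 13: x=1 → posterior Beta(35/3, 15)
obs 14: x=1 → posterior Beta(38/3, 15)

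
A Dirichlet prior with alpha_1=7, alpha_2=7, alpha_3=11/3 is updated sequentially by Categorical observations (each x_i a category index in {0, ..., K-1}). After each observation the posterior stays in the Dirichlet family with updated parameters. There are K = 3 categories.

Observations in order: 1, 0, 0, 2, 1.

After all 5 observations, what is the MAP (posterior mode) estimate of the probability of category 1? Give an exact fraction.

24/59

obs 1: x=1 → posterior Dirichlet(7, 8, 11/3)
obs 2: x=0 → posterior Dirichlet(8, 8, 11/3)
obs 3: x=0 → posterior Dirichlet(9, 8, 11/3)
obs 4: x=2 → posterior Dirichlet(9, 8, 14/3)
obs 5: x=1 → posterior Dirichlet(9, 9, 14/3)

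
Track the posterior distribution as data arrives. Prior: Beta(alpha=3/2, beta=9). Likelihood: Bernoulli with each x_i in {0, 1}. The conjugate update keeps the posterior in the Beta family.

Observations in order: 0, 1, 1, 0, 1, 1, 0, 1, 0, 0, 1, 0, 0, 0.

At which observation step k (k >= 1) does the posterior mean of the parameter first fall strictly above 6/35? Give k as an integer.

obs 1: x=0 → posterior Beta(3/2, 10)
obs 2: x=1 → posterior Beta(5/2, 10)
obs 3: x=1 → posterior Beta(7/2, 10)
obs 4: x=0 → posterior Beta(7/2, 11)
obs 5: x=1 → posterior Beta(9/2, 11)
obs 6: x=1 → posterior Beta(11/2, 11)
obs 7: x=0 → posterior Beta(11/2, 12)
obs 8: x=1 → posterior Beta(13/2, 12)
obs 9: x=0 → posterior Beta(13/2, 13)
obs 10: x=0 → posterior Beta(13/2, 14)
obs 11: x=1 → posterior Beta(15/2, 14)
obs 12: x=0 → posterior Beta(15/2, 15)
obs 13: x=0 → posterior Beta(15/2, 16)
obs 14: x=0 → posterior Beta(15/2, 17)

k = 2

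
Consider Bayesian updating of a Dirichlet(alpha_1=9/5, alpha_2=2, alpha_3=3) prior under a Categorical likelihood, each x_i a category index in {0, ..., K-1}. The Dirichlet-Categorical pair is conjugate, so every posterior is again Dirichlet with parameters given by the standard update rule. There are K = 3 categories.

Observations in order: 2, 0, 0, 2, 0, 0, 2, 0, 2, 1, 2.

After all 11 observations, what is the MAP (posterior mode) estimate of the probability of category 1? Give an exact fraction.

5/37

obs 1: x=2 → posterior Dirichlet(9/5, 2, 4)
obs 2: x=0 → posterior Dirichlet(14/5, 2, 4)
obs 3: x=0 → posterior Dirichlet(19/5, 2, 4)
obs 4: x=2 → posterior Dirichlet(19/5, 2, 5)
obs 5: x=0 → posterior Dirichlet(24/5, 2, 5)
obs 6: x=0 → posterior Dirichlet(29/5, 2, 5)
obs 7: x=2 → posterior Dirichlet(29/5, 2, 6)
obs 8: x=0 → posterior Dirichlet(34/5, 2, 6)
obs 9: x=2 → posterior Dirichlet(34/5, 2, 7)
obs 10: x=1 → posterior Dirichlet(34/5, 3, 7)
obs 11: x=2 → posterior Dirichlet(34/5, 3, 8)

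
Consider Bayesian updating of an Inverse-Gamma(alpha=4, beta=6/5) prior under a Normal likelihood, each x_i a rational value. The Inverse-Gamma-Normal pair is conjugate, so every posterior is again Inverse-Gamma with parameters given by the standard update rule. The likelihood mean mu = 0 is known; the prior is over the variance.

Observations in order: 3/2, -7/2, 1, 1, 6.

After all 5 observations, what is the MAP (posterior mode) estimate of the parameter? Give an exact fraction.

obs 1: x=3/2 → posterior Inverse-Gamma(9/2, 93/40)
obs 2: x=-7/2 → posterior Inverse-Gamma(5, 169/20)
obs 3: x=1 → posterior Inverse-Gamma(11/2, 179/20)
obs 4: x=1 → posterior Inverse-Gamma(6, 189/20)
obs 5: x=6 → posterior Inverse-Gamma(13/2, 549/20)

183/50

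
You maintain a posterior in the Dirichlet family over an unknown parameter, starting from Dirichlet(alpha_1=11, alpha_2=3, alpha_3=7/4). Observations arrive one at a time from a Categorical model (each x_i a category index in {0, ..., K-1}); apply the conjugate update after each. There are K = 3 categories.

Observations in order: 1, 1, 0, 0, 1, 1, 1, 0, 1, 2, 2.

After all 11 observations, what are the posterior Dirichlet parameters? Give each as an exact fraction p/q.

obs 1: x=1 → posterior Dirichlet(11, 4, 7/4)
obs 2: x=1 → posterior Dirichlet(11, 5, 7/4)
obs 3: x=0 → posterior Dirichlet(12, 5, 7/4)
obs 4: x=0 → posterior Dirichlet(13, 5, 7/4)
obs 5: x=1 → posterior Dirichlet(13, 6, 7/4)
obs 6: x=1 → posterior Dirichlet(13, 7, 7/4)
obs 7: x=1 → posterior Dirichlet(13, 8, 7/4)
obs 8: x=0 → posterior Dirichlet(14, 8, 7/4)
obs 9: x=1 → posterior Dirichlet(14, 9, 7/4)
obs 10: x=2 → posterior Dirichlet(14, 9, 11/4)
obs 11: x=2 → posterior Dirichlet(14, 9, 15/4)

alpha_1=14, alpha_2=9, alpha_3=15/4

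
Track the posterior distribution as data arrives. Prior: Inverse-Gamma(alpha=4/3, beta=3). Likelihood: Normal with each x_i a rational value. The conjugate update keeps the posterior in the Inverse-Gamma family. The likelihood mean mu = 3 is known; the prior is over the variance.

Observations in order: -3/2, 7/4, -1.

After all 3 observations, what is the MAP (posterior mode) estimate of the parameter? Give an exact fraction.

2103/368

obs 1: x=-3/2 → posterior Inverse-Gamma(11/6, 105/8)
obs 2: x=7/4 → posterior Inverse-Gamma(7/3, 445/32)
obs 3: x=-1 → posterior Inverse-Gamma(17/6, 701/32)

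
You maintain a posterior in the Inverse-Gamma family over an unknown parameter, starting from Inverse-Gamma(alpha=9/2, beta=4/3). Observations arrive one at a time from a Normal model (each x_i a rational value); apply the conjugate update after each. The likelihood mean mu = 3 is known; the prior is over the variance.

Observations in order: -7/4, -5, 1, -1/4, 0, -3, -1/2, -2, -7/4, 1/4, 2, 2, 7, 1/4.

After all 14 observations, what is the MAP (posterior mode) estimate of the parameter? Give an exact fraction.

obs 1: x=-7/4 → posterior Inverse-Gamma(5, 1211/96)
obs 2: x=-5 → posterior Inverse-Gamma(11/2, 4283/96)
obs 3: x=1 → posterior Inverse-Gamma(6, 4475/96)
obs 4: x=-1/4 → posterior Inverse-Gamma(13/2, 2491/48)
obs 5: x=0 → posterior Inverse-Gamma(7, 2707/48)
obs 6: x=-3 → posterior Inverse-Gamma(15/2, 3571/48)
obs 7: x=-1/2 → posterior Inverse-Gamma(8, 3865/48)
obs 8: x=-2 → posterior Inverse-Gamma(17/2, 4465/48)
obs 9: x=-7/4 → posterior Inverse-Gamma(9, 10013/96)
obs 10: x=1/4 → posterior Inverse-Gamma(19/2, 1297/12)
obs 11: x=2 → posterior Inverse-Gamma(10, 1303/12)
obs 12: x=2 → posterior Inverse-Gamma(21/2, 1309/12)
obs 13: x=7 → posterior Inverse-Gamma(11, 1405/12)
obs 14: x=1/4 → posterior Inverse-Gamma(23/2, 11603/96)

11603/1200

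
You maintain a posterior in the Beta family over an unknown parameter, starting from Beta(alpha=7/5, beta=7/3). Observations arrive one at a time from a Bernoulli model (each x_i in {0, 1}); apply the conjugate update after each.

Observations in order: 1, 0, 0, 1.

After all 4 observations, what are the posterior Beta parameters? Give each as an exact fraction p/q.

obs 1: x=1 → posterior Beta(12/5, 7/3)
obs 2: x=0 → posterior Beta(12/5, 10/3)
obs 3: x=0 → posterior Beta(12/5, 13/3)
obs 4: x=1 → posterior Beta(17/5, 13/3)

alpha=17/5, beta=13/3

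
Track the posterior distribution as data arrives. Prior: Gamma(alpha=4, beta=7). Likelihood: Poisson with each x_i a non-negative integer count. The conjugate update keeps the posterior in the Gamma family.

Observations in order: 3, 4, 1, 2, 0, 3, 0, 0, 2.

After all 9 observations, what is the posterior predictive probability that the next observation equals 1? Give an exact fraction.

obs 1: x=3 → posterior Gamma(7, 8)
obs 2: x=4 → posterior Gamma(11, 9)
obs 3: x=1 → posterior Gamma(12, 10)
obs 4: x=2 → posterior Gamma(14, 11)
obs 5: x=0 → posterior Gamma(14, 12)
obs 6: x=3 → posterior Gamma(17, 13)
obs 7: x=0 → posterior Gamma(17, 14)
obs 8: x=0 → posterior Gamma(17, 15)
obs 9: x=2 → posterior Gamma(19, 16)

1435599410792372144963584/4064231406647572522401601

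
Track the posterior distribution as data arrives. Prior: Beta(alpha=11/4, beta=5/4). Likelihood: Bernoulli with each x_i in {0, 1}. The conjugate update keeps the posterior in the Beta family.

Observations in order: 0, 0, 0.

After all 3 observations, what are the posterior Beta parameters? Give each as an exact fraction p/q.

alpha=11/4, beta=17/4

obs 1: x=0 → posterior Beta(11/4, 9/4)
obs 2: x=0 → posterior Beta(11/4, 13/4)
obs 3: x=0 → posterior Beta(11/4, 17/4)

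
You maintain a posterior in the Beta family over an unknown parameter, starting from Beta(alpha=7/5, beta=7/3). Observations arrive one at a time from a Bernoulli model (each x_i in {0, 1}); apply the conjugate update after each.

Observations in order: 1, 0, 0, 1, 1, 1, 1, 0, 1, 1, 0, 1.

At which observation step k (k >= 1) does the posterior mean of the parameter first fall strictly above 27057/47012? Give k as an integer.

obs 1: x=1 → posterior Beta(12/5, 7/3)
obs 2: x=0 → posterior Beta(12/5, 10/3)
obs 3: x=0 → posterior Beta(12/5, 13/3)
obs 4: x=1 → posterior Beta(17/5, 13/3)
obs 5: x=1 → posterior Beta(22/5, 13/3)
obs 6: x=1 → posterior Beta(27/5, 13/3)
obs 7: x=1 → posterior Beta(32/5, 13/3)
obs 8: x=0 → posterior Beta(32/5, 16/3)
obs 9: x=1 → posterior Beta(37/5, 16/3)
obs 10: x=1 → posterior Beta(42/5, 16/3)
obs 11: x=0 → posterior Beta(42/5, 19/3)
obs 12: x=1 → posterior Beta(47/5, 19/3)

k = 7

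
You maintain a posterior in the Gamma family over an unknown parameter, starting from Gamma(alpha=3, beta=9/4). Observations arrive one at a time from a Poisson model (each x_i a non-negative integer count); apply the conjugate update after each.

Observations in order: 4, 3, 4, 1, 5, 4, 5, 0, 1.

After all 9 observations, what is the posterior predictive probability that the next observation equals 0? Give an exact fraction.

39479842665806602234295041487552225589752197265625/508021860739623365322188197652216501772434524836001

obs 1: x=4 → posterior Gamma(7, 13/4)
obs 2: x=3 → posterior Gamma(10, 17/4)
obs 3: x=4 → posterior Gamma(14, 21/4)
obs 4: x=1 → posterior Gamma(15, 25/4)
obs 5: x=5 → posterior Gamma(20, 29/4)
obs 6: x=4 → posterior Gamma(24, 33/4)
obs 7: x=5 → posterior Gamma(29, 37/4)
obs 8: x=0 → posterior Gamma(29, 41/4)
obs 9: x=1 → posterior Gamma(30, 45/4)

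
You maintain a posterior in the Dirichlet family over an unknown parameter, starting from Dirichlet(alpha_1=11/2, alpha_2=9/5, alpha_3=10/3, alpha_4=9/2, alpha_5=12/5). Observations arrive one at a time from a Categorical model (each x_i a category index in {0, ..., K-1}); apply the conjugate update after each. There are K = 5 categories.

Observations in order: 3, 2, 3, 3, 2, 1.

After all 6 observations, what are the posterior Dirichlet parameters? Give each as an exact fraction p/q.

alpha_1=11/2, alpha_2=14/5, alpha_3=16/3, alpha_4=15/2, alpha_5=12/5

obs 1: x=3 → posterior Dirichlet(11/2, 9/5, 10/3, 11/2, 12/5)
obs 2: x=2 → posterior Dirichlet(11/2, 9/5, 13/3, 11/2, 12/5)
obs 3: x=3 → posterior Dirichlet(11/2, 9/5, 13/3, 13/2, 12/5)
obs 4: x=3 → posterior Dirichlet(11/2, 9/5, 13/3, 15/2, 12/5)
obs 5: x=2 → posterior Dirichlet(11/2, 9/5, 16/3, 15/2, 12/5)
obs 6: x=1 → posterior Dirichlet(11/2, 14/5, 16/3, 15/2, 12/5)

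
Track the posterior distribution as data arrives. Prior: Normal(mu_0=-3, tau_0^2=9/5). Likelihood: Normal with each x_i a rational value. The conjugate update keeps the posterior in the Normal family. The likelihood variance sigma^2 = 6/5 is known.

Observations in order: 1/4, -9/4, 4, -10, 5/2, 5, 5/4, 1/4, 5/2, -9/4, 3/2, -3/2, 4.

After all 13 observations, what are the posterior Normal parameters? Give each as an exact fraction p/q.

mu_0=39/164, tau_0^2=18/205

obs 1: x=1/4 → posterior Normal(-21/20, 18/25)
obs 2: x=-9/4 → posterior Normal(-3/2, 9/20)
obs 3: x=4 → posterior Normal(0, 18/55)
obs 4: x=-10 → posterior Normal(-15/7, 9/35)
obs 5: x=5/2 → posterior Normal(-45/34, 18/85)
obs 6: x=5 → posterior Normal(-3/8, 9/50)
obs 7: x=5/4 → posterior Normal(-15/92, 18/115)
obs 8: x=1/4 → posterior Normal(-3/26, 9/65)
obs 9: x=5/2 → posterior Normal(9/58, 18/145)
obs 10: x=-9/4 → posterior Normal(-9/128, 9/80)
obs 11: x=3/2 → posterior Normal(9/140, 18/175)
obs 12: x=-3/2 → posterior Normal(-9/152, 9/95)
obs 13: x=4 → posterior Normal(39/164, 18/205)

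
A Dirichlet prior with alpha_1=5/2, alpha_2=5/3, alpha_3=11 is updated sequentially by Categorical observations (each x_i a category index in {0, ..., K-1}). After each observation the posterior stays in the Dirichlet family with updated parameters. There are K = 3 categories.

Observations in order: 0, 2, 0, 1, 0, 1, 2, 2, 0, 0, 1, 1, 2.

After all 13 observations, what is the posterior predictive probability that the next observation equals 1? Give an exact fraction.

34/169

obs 1: x=0 → posterior Dirichlet(7/2, 5/3, 11)
obs 2: x=2 → posterior Dirichlet(7/2, 5/3, 12)
obs 3: x=0 → posterior Dirichlet(9/2, 5/3, 12)
obs 4: x=1 → posterior Dirichlet(9/2, 8/3, 12)
obs 5: x=0 → posterior Dirichlet(11/2, 8/3, 12)
obs 6: x=1 → posterior Dirichlet(11/2, 11/3, 12)
obs 7: x=2 → posterior Dirichlet(11/2, 11/3, 13)
obs 8: x=2 → posterior Dirichlet(11/2, 11/3, 14)
obs 9: x=0 → posterior Dirichlet(13/2, 11/3, 14)
obs 10: x=0 → posterior Dirichlet(15/2, 11/3, 14)
obs 11: x=1 → posterior Dirichlet(15/2, 14/3, 14)
obs 12: x=1 → posterior Dirichlet(15/2, 17/3, 14)
obs 13: x=2 → posterior Dirichlet(15/2, 17/3, 15)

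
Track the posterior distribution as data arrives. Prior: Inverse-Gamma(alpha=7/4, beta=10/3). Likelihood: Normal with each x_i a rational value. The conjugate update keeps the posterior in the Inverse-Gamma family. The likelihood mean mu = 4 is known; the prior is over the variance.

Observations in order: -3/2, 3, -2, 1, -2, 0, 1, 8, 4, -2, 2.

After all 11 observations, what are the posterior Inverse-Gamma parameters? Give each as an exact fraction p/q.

alpha=29/4, beta=2399/24

obs 1: x=-3/2 → posterior Inverse-Gamma(9/4, 443/24)
obs 2: x=3 → posterior Inverse-Gamma(11/4, 455/24)
obs 3: x=-2 → posterior Inverse-Gamma(13/4, 887/24)
obs 4: x=1 → posterior Inverse-Gamma(15/4, 995/24)
obs 5: x=-2 → posterior Inverse-Gamma(17/4, 1427/24)
obs 6: x=0 → posterior Inverse-Gamma(19/4, 1619/24)
obs 7: x=1 → posterior Inverse-Gamma(21/4, 1727/24)
obs 8: x=8 → posterior Inverse-Gamma(23/4, 1919/24)
obs 9: x=4 → posterior Inverse-Gamma(25/4, 1919/24)
obs 10: x=-2 → posterior Inverse-Gamma(27/4, 2351/24)
obs 11: x=2 → posterior Inverse-Gamma(29/4, 2399/24)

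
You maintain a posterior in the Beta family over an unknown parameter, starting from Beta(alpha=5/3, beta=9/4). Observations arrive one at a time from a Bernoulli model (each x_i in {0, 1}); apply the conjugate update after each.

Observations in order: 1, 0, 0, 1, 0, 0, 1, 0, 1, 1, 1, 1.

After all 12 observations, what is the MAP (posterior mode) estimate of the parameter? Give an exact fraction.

92/167

obs 1: x=1 → posterior Beta(8/3, 9/4)
obs 2: x=0 → posterior Beta(8/3, 13/4)
obs 3: x=0 → posterior Beta(8/3, 17/4)
obs 4: x=1 → posterior Beta(11/3, 17/4)
obs 5: x=0 → posterior Beta(11/3, 21/4)
obs 6: x=0 → posterior Beta(11/3, 25/4)
obs 7: x=1 → posterior Beta(14/3, 25/4)
obs 8: x=0 → posterior Beta(14/3, 29/4)
obs 9: x=1 → posterior Beta(17/3, 29/4)
obs 10: x=1 → posterior Beta(20/3, 29/4)
obs 11: x=1 → posterior Beta(23/3, 29/4)
obs 12: x=1 → posterior Beta(26/3, 29/4)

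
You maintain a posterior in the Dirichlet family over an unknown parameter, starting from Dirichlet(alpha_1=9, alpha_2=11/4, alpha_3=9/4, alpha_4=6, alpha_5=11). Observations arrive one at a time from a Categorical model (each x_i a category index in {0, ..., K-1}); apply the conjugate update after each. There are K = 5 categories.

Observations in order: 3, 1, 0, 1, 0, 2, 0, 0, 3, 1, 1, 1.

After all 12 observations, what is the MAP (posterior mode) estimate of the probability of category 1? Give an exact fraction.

27/152

obs 1: x=3 → posterior Dirichlet(9, 11/4, 9/4, 7, 11)
obs 2: x=1 → posterior Dirichlet(9, 15/4, 9/4, 7, 11)
obs 3: x=0 → posterior Dirichlet(10, 15/4, 9/4, 7, 11)
obs 4: x=1 → posterior Dirichlet(10, 19/4, 9/4, 7, 11)
obs 5: x=0 → posterior Dirichlet(11, 19/4, 9/4, 7, 11)
obs 6: x=2 → posterior Dirichlet(11, 19/4, 13/4, 7, 11)
obs 7: x=0 → posterior Dirichlet(12, 19/4, 13/4, 7, 11)
obs 8: x=0 → posterior Dirichlet(13, 19/4, 13/4, 7, 11)
obs 9: x=3 → posterior Dirichlet(13, 19/4, 13/4, 8, 11)
obs 10: x=1 → posterior Dirichlet(13, 23/4, 13/4, 8, 11)
obs 11: x=1 → posterior Dirichlet(13, 27/4, 13/4, 8, 11)
obs 12: x=1 → posterior Dirichlet(13, 31/4, 13/4, 8, 11)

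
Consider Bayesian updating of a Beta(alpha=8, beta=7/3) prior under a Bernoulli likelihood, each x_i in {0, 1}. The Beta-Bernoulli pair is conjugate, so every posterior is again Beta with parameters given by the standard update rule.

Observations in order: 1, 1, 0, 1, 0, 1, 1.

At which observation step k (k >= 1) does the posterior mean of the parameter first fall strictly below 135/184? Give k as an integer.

k = 5

obs 1: x=1 → posterior Beta(9, 7/3)
obs 2: x=1 → posterior Beta(10, 7/3)
obs 3: x=0 → posterior Beta(10, 10/3)
obs 4: x=1 → posterior Beta(11, 10/3)
obs 5: x=0 → posterior Beta(11, 13/3)
obs 6: x=1 → posterior Beta(12, 13/3)
obs 7: x=1 → posterior Beta(13, 13/3)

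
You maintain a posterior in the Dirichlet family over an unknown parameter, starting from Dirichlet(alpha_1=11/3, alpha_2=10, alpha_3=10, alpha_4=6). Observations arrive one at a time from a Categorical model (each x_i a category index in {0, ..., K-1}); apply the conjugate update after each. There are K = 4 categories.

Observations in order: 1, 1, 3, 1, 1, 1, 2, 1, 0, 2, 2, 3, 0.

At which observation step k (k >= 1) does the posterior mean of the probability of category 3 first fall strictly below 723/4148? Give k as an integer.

k = 11

obs 1: x=1 → posterior Dirichlet(11/3, 11, 10, 6)
obs 2: x=1 → posterior Dirichlet(11/3, 12, 10, 6)
obs 3: x=3 → posterior Dirichlet(11/3, 12, 10, 7)
obs 4: x=1 → posterior Dirichlet(11/3, 13, 10, 7)
obs 5: x=1 → posterior Dirichlet(11/3, 14, 10, 7)
obs 6: x=1 → posterior Dirichlet(11/3, 15, 10, 7)
obs 7: x=2 → posterior Dirichlet(11/3, 15, 11, 7)
obs 8: x=1 → posterior Dirichlet(11/3, 16, 11, 7)
obs 9: x=0 → posterior Dirichlet(14/3, 16, 11, 7)
obs 10: x=2 → posterior Dirichlet(14/3, 16, 12, 7)
obs 11: x=2 → posterior Dirichlet(14/3, 16, 13, 7)
obs 12: x=3 → posterior Dirichlet(14/3, 16, 13, 8)
obs 13: x=0 → posterior Dirichlet(17/3, 16, 13, 8)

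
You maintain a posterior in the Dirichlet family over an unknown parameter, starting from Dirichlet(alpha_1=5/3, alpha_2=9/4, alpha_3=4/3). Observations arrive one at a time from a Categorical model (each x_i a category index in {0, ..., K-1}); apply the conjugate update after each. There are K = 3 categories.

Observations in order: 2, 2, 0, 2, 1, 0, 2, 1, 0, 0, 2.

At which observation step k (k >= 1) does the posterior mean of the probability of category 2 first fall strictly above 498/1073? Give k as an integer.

obs 1: x=2 → posterior Dirichlet(5/3, 9/4, 7/3)
obs 2: x=2 → posterior Dirichlet(5/3, 9/4, 10/3)
obs 3: x=0 → posterior Dirichlet(8/3, 9/4, 10/3)
obs 4: x=2 → posterior Dirichlet(8/3, 9/4, 13/3)
obs 5: x=1 → posterior Dirichlet(8/3, 13/4, 13/3)
obs 6: x=0 → posterior Dirichlet(11/3, 13/4, 13/3)
obs 7: x=2 → posterior Dirichlet(11/3, 13/4, 16/3)
obs 8: x=1 → posterior Dirichlet(11/3, 17/4, 16/3)
obs 9: x=0 → posterior Dirichlet(14/3, 17/4, 16/3)
obs 10: x=0 → posterior Dirichlet(17/3, 17/4, 16/3)
obs 11: x=2 → posterior Dirichlet(17/3, 17/4, 19/3)

k = 4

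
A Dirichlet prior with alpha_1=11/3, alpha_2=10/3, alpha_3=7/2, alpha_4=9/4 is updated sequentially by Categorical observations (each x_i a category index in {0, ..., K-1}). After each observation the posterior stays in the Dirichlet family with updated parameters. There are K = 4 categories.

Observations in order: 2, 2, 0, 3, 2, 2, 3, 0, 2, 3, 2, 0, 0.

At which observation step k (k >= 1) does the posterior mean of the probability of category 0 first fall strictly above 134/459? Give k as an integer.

k = 3

obs 1: x=2 → posterior Dirichlet(11/3, 10/3, 9/2, 9/4)
obs 2: x=2 → posterior Dirichlet(11/3, 10/3, 11/2, 9/4)
obs 3: x=0 → posterior Dirichlet(14/3, 10/3, 11/2, 9/4)
obs 4: x=3 → posterior Dirichlet(14/3, 10/3, 11/2, 13/4)
obs 5: x=2 → posterior Dirichlet(14/3, 10/3, 13/2, 13/4)
obs 6: x=2 → posterior Dirichlet(14/3, 10/3, 15/2, 13/4)
obs 7: x=3 → posterior Dirichlet(14/3, 10/3, 15/2, 17/4)
obs 8: x=0 → posterior Dirichlet(17/3, 10/3, 15/2, 17/4)
obs 9: x=2 → posterior Dirichlet(17/3, 10/3, 17/2, 17/4)
obs 10: x=3 → posterior Dirichlet(17/3, 10/3, 17/2, 21/4)
obs 11: x=2 → posterior Dirichlet(17/3, 10/3, 19/2, 21/4)
obs 12: x=0 → posterior Dirichlet(20/3, 10/3, 19/2, 21/4)
obs 13: x=0 → posterior Dirichlet(23/3, 10/3, 19/2, 21/4)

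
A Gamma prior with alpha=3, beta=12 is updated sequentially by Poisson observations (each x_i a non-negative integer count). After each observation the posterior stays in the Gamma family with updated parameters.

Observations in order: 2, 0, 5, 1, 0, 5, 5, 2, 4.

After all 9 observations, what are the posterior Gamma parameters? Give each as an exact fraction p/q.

obs 1: x=2 → posterior Gamma(5, 13)
obs 2: x=0 → posterior Gamma(5, 14)
obs 3: x=5 → posterior Gamma(10, 15)
obs 4: x=1 → posterior Gamma(11, 16)
obs 5: x=0 → posterior Gamma(11, 17)
obs 6: x=5 → posterior Gamma(16, 18)
obs 7: x=5 → posterior Gamma(21, 19)
obs 8: x=2 → posterior Gamma(23, 20)
obs 9: x=4 → posterior Gamma(27, 21)

alpha=27, beta=21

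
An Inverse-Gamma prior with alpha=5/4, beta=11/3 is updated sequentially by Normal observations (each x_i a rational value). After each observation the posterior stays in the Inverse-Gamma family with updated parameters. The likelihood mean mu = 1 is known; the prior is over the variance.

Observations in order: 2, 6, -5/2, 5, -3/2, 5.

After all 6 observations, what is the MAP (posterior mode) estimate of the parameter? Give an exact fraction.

obs 1: x=2 → posterior Inverse-Gamma(7/4, 25/6)
obs 2: x=6 → posterior Inverse-Gamma(9/4, 50/3)
obs 3: x=-5/2 → posterior Inverse-Gamma(11/4, 547/24)
obs 4: x=5 → posterior Inverse-Gamma(13/4, 739/24)
obs 5: x=-3/2 → posterior Inverse-Gamma(15/4, 407/12)
obs 6: x=5 → posterior Inverse-Gamma(17/4, 503/12)

503/63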